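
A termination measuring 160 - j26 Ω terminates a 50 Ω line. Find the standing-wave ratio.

Γ = (Z_L − Z_0)/(Z_L + Z_0) = (110 − j26)/(210 − j26)
|Γ| = 113/212 = 0.534
VSWR = (1 + |Γ|)/(1 − |Γ|) = 1.53/0.466

VSWR ≈ 3.29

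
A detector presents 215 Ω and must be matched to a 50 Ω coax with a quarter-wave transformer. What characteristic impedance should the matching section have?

Z_qwt ≈ 104 Ω

Z_qwt = √(Z_0·R_L) = √(50 × 215) = √10750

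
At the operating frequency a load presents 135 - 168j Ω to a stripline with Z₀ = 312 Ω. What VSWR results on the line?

VSWR ≈ 3.09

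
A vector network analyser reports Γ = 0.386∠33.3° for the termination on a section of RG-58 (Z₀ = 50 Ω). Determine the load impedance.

Z_L = Z_0·(1 + Γ)/(1 − Γ) = 50·(1.32 + j0.212)/(0.677 − j0.212)

Z_L ≈ 84.5 + j42.1 Ω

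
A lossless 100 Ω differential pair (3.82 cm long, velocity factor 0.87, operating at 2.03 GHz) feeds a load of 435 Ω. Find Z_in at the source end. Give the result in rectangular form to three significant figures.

Z_in ≈ 25 + j28.7 Ω

λ = v/f = 0.87·c / 2.03 GHz = 0.129 m
βl = 2π·l/λ = 2π × 0.297 = 107°
tan(βl) = tan(107°) = -3.28
Z_in = Z_0·(Z_L + jZ_0·tanβl)/(Z_0 + jZ_L·tanβl)
     = 100·(435 − j328)/(100 − j1430)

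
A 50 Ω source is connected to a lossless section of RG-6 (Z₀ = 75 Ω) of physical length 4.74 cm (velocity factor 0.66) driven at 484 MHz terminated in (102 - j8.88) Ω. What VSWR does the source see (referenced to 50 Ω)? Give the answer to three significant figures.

VSWR ≈ 1.62

λ = v/f = 0.66·c / 484 MHz = 0.409 m
βl = 2π·l/λ = 2π × 0.116 = 41.7°
tan(βl) = 0.891
Z_in = Z_0·(Z_L + jZ_0·tanβl)/(Z_0 + jZ_L·tanβl) = 68 − j22.1 Ω
Γ_s = (Z_in − Z_s)/(Z_in + Z_s) = (18 − j22.1)/(118 − j22.1), |Γ_s| = 0.238
VSWR = (1 + |Γ_s|)/(1 − |Γ_s|)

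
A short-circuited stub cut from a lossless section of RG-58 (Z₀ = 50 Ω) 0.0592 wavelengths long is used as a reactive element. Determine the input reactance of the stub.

βl = 2π × 0.0592 = 21.3°
tan(βl) = 0.39
For a short-circuited stub, Z_in = jZ_0·tan(βl)

X_in ≈ 19.5 Ω (inductive)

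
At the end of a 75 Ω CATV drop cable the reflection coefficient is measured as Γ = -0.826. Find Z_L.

Z_L ≈ 7.15 Ω

Z_L = Z_0·(1 + Γ)/(1 − Γ) = 75·(0.174)/(1.83)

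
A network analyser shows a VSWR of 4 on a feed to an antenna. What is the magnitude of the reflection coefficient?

|Γ| = (S − 1)/(S + 1) = (4 − 1)/(4 + 1) = 3/5

|Γ| ≈ 0.6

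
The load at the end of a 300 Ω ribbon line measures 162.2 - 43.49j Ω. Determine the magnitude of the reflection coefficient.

|Γ| ≈ 0.311

Γ = (Z_L − Z_0)/(Z_L + Z_0) = (-137.8 − j43.49)/(462.2 − j43.49)
|Γ| = 144/464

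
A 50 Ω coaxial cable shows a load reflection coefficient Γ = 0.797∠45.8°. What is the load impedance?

Z_L = Z_0·(1 + Γ)/(1 − Γ) = 50·(1.56 + j0.571)/(0.444 − j0.571)

Z_L ≈ 34.8 + j109 Ω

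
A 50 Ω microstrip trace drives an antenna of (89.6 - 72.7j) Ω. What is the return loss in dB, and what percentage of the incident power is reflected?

RL ≈ 5.58 dB; 27.7% of incident power reflected

Γ = (39.6 − j72.7)/(139.6 − j72.7), |Γ| = 0.526
RL = −20·log₁₀(0.526) = 5.58 dB
P_refl/P_inc = |Γ|² = 0.277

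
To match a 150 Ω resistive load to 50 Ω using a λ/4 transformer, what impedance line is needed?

Z_qwt ≈ 86.6 Ω

Z_qwt = √(Z_0·R_L) = √(50 × 150) = √7500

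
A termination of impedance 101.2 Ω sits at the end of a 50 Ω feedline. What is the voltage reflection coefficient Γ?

Γ = 0.339

Γ = (Z_L − Z_0)/(Z_L + Z_0) = (101.2 − 50)/(101.2 + 50) = 51.2/151.2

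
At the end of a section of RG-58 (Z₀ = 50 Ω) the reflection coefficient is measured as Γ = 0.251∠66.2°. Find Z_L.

Z_L = Z_0·(1 + Γ)/(1 − Γ) = 50·(1.1 + j0.23)/(0.899 − j0.23)

Z_L ≈ 54.5 + j26.7 Ω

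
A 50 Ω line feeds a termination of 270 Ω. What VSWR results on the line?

VSWR ≈ 5.4

For a purely resistive load, VSWR = R_L/Z_0 or Z_0/R_L (whichever > 1) = 270/50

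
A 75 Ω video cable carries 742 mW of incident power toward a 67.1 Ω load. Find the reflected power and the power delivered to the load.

Γ = (67.1 − 75)/(67.1 + 75) = -0.0556
|Γ|² = 0.00309
P_refl = |Γ|²·P_inc = 2.29 mW, P_del = (1 − |Γ|²)·P_inc = 740 mW

P_reflected ≈ 2.29 mW; P_delivered ≈ 740 mW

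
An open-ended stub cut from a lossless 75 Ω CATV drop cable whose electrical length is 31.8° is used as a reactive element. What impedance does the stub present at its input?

Z_in ≈ −j121 Ω

tan(βl) = 0.62
For an open-ended stub, Z_in = −jZ_0·cot(βl) = −jZ_0/tan(βl)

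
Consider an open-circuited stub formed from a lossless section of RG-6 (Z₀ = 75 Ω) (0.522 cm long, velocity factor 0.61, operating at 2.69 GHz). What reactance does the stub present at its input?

X_in ≈ -143 Ω (capacitive)

λ = v/f = 0.61·c / 2.69 GHz = 0.068 m
βl = 2π·l/λ = 2π × 0.0767 = 27.6°
tan(βl) = 0.523
For an open-circuited stub, Z_in = −jZ_0·cot(βl) = −jZ_0/tan(βl)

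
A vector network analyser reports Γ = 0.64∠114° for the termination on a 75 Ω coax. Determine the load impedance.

Z_L = Z_0·(1 + Γ)/(1 − Γ) = 75·(0.74 + j0.585)/(1.26 − j0.585)

Z_L ≈ 22.9 + j45.4 Ω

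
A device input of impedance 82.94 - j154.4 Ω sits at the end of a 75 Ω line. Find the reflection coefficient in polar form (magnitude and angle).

Γ = (Z_L − Z_0)/(Z_L + Z_0) = (7.94 − j154.4)/(157.9 − j154.4)
|Γ| = 155/221 = 0.7

Γ ≈ 0.7 ∠ -42.7°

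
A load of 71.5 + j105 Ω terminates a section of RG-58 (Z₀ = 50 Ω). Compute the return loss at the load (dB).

RL ≈ 3.51 dB

Γ = (21.5 + j105)/(121.5 + j105), |Γ| = 0.667
RL = −20·log₁₀|Γ| = −20·log₁₀(0.667)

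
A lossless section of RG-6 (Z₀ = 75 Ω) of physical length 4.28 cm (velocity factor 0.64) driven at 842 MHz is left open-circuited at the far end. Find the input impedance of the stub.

λ = v/f = 0.64·c / 842 MHz = 0.228 m
βl = 2π·l/λ = 2π × 0.188 = 67.6°
tan(βl) = 2.42
For an open-circuited stub, Z_in = −jZ_0·cot(βl) = −jZ_0/tan(βl)

Z_in ≈ −j31 Ω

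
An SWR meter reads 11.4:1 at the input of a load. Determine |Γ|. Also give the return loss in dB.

|Γ| = (S − 1)/(S + 1) = (11.4 − 1)/(11.4 + 1) = 10.4/12.4
RL = −20·log₁₀|Γ| = −20·log₁₀(0.839)

|Γ| ≈ 0.839; return loss ≈ 1.53 dB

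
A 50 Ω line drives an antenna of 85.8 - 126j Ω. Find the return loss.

Γ = (35.8 − j126)/(135.8 − j126), |Γ| = 0.707
RL = −20·log₁₀|Γ| = −20·log₁₀(0.707)

RL ≈ 3.01 dB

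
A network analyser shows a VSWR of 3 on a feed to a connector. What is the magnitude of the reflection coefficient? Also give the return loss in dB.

|Γ| ≈ 0.5; return loss ≈ 6.02 dB

|Γ| = (S − 1)/(S + 1) = (3 − 1)/(3 + 1) = 2/4
RL = −20·log₁₀|Γ| = −20·log₁₀(0.5)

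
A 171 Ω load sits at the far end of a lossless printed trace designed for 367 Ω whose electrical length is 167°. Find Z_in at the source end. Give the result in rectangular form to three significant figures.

Z_in ≈ 178 − j65.6 Ω

tan(βl) = tan(167°) = -0.231
Z_in = Z_0·(Z_L + jZ_0·tanβl)/(Z_0 + jZ_L·tanβl)
     = 367·(171 − j84.7)/(367 − j39.5)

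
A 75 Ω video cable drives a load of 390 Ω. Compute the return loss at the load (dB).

RL ≈ 3.38 dB

Γ = (390 − 75)/(390 + 75) = 0.677
RL = −20·log₁₀|Γ| = −20·log₁₀(0.677)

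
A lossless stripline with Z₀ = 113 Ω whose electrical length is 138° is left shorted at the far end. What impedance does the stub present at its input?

Z_in ≈ −j102 Ω

tan(βl) = -0.9
For a shorted stub, Z_in = jZ_0·tan(βl)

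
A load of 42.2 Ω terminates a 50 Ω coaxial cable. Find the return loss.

RL ≈ 21.5 dB

Γ = (42.2 − 50)/(42.2 + 50) = -0.0846
RL = −20·log₁₀|Γ| = −20·log₁₀(0.0846)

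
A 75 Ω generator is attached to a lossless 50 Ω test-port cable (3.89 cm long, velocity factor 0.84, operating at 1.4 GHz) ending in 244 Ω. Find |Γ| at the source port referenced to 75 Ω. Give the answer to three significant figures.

|Γ| ≈ 0.754

λ = v/f = 0.84·c / 1.4 GHz = 0.18 m
βl = 2π·l/λ = 2π × 0.216 = 77.8°
tan(βl) = 4.63
Z_in = Z_0·(Z_L + jZ_0·tanβl)/(Z_0 + jZ_L·tanβl) = 10.7 − j10.3 Ω
Γ_s = (Z_in − Z_s)/(Z_in + Z_s) = (-64.3 − j10.3)/(85.7 − j10.3), |Γ_s| = 0.754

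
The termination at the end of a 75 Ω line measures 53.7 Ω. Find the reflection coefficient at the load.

Γ = -0.166

Γ = (Z_L − Z_0)/(Z_L + Z_0) = (53.7 − 75)/(53.7 + 75) = -21.3/128.7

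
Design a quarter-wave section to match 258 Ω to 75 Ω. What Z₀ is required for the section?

Z_qwt = √(Z_0·R_L) = √(75 × 258) = √19350

Z_qwt ≈ 139 Ω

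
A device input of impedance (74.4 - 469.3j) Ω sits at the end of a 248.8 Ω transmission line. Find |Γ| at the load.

|Γ| ≈ 0.879

Γ = (Z_L − Z_0)/(Z_L + Z_0) = (-174.4 − j469.3)/(323.2 − j469.3)
|Γ| = 501/570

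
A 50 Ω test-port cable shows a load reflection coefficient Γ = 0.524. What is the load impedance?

Z_L = Z_0·(1 + Γ)/(1 − Γ) = 50·(1.52)/(0.476)

Z_L ≈ 160 Ω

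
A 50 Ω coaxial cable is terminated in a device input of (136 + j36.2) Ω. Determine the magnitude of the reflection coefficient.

|Γ| ≈ 0.492

Γ = (Z_L − Z_0)/(Z_L + Z_0) = (86 + j36.2)/(186 + j36.2)
|Γ| = 93.3/189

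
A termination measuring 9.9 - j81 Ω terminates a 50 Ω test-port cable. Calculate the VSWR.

VSWR ≈ 18.4

Γ = (Z_L − Z_0)/(Z_L + Z_0) = (-40.1 − j81)/(59.9 − j81)
|Γ| = 90.4/101 = 0.897
VSWR = (1 + |Γ|)/(1 − |Γ|) = 1.9/0.103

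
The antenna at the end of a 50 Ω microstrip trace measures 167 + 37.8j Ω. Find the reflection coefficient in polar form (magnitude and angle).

Γ ≈ 0.558 ∠ 8.02°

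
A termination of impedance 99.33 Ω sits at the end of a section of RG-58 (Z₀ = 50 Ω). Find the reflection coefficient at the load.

Γ = 0.33

Γ = (Z_L − Z_0)/(Z_L + Z_0) = (99.33 − 50)/(99.33 + 50) = 49.33/149.3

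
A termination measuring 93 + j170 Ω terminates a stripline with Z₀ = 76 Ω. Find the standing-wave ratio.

Γ = (Z_L − Z_0)/(Z_L + Z_0) = (17 + j170)/(169 + j170)
|Γ| = 171/240 = 0.713
VSWR = (1 + |Γ|)/(1 − |Γ|) = 1.71/0.287

VSWR ≈ 5.96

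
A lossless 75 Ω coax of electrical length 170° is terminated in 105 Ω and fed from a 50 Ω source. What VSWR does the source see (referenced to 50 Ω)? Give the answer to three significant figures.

VSWR ≈ 2.08

tan(βl) = -0.176
Z_in = Z_0·(Z_L + jZ_0·tanβl)/(Z_0 + jZ_L·tanβl) = 102 + j12 Ω
Γ_s = (Z_in − Z_s)/(Z_in + Z_s) = (52 + j12)/(152 + j12), |Γ_s| = 0.35
VSWR = (1 + |Γ_s|)/(1 − |Γ_s|)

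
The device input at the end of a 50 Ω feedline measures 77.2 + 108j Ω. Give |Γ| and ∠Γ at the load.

Γ ≈ 0.667 ∠ 35.5°

Γ = (Z_L − Z_0)/(Z_L + Z_0) = (27.2 + j108)/(127.2 + j108)
|Γ| = 111/167 = 0.667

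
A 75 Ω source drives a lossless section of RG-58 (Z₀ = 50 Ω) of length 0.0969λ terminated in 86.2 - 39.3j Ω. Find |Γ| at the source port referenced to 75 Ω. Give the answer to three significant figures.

|Γ| ≈ 0.452

βl = 2π × 0.0969 = 34.9°
tan(βl) = 0.697
Z_in = Z_0·(Z_L + jZ_0·tanβl)/(Z_0 + jZ_L·tanβl) = 33.4 − j28.8 Ω
Γ_s = (Z_in − Z_s)/(Z_in + Z_s) = (-41.6 − j28.8)/(108 − j28.8), |Γ_s| = 0.452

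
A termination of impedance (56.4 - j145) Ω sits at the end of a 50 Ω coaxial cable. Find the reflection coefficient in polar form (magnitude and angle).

Γ ≈ 0.807 ∠ -33.7°

Γ = (Z_L − Z_0)/(Z_L + Z_0) = (6.4 − j145)/(106.4 − j145)
|Γ| = 145/180 = 0.807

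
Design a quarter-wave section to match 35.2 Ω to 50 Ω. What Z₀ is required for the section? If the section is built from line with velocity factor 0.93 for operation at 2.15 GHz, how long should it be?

Z_qwt ≈ 42 Ω; length ≈ 3.24 cm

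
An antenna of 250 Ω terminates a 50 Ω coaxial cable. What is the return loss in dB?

RL ≈ 3.52 dB

Γ = (250 − 50)/(250 + 50) = 0.667
RL = −20·log₁₀|Γ| = −20·log₁₀(0.667)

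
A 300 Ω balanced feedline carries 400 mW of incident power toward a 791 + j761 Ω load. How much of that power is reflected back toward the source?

|Γ| = |(491 + j761)/(1091 + j761)| = 0.681
|Γ|² = 0.464
P_refl = |Γ|²·P_inc = 185 mW, P_del = (1 − |Γ|²)·P_inc = 215 mW

P_reflected ≈ 185 mW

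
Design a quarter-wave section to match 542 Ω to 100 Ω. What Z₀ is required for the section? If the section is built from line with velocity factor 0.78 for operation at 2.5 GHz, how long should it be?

Z_qwt ≈ 233 Ω; length ≈ 2.34 cm

Z_qwt = √(Z_0·R_L) = √(100 × 542) = √54200
λ = 0.78·c/f = 0.0936 m, so l = λ/4 = 0.0234 m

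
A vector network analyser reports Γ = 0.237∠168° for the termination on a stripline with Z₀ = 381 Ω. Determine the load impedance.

Z_L = Z_0·(1 + Γ)/(1 − Γ) = 381·(0.768 + j0.0493)/(1.23 − j0.0493)

Z_L ≈ 237 + j24.7 Ω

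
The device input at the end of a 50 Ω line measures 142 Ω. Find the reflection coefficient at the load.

Γ = 0.479

Γ = (Z_L − Z_0)/(Z_L + Z_0) = (142 − 50)/(142 + 50) = 92/192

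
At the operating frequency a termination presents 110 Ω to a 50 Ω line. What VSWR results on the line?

VSWR ≈ 2.2

Γ = (110 − 50)/(110 + 50) = 0.375
VSWR = (1 + 0.375)/(1 − 0.375)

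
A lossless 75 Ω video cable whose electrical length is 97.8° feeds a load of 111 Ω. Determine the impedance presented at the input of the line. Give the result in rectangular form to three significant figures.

Z_in ≈ 51.2 + j5.54 Ω

tan(βl) = tan(97.8°) = -7.3
Z_in = Z_0·(Z_L + jZ_0·tanβl)/(Z_0 + jZ_L·tanβl)
     = 75·(111 − j548)/(75 − j810)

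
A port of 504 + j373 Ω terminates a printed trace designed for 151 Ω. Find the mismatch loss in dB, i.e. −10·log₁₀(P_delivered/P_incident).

Γ = (353 + j373)/(655 + j373), |Γ| = 0.681
|Γ|² = 0.464, so P_del/P_inc = 1 − |Γ|² = 0.536
ML = −10·log₁₀(1 − |Γ|²)

mismatch loss ≈ 2.71 dB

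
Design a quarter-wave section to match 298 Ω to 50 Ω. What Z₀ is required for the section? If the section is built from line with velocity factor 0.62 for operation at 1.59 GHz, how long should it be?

Z_qwt = √(Z_0·R_L) = √(50 × 298) = √14900
λ = 0.62·c/f = 0.117 m, so l = λ/4 = 0.0292 m

Z_qwt ≈ 122 Ω; length ≈ 2.92 cm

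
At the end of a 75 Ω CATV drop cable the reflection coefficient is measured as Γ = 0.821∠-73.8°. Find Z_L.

Z_L ≈ 20.1 − j97.3 Ω

Z_L = Z_0·(1 + Γ)/(1 − Γ) = 75·(1.23 − j0.788)/(0.771 + j0.788)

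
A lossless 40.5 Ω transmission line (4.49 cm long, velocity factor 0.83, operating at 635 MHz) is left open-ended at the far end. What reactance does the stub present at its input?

λ = v/f = 0.83·c / 635 MHz = 0.392 m
βl = 2π·l/λ = 2π × 0.115 = 41.2°
tan(βl) = 0.876
For an open-ended stub, Z_in = −jZ_0·cot(βl) = −jZ_0/tan(βl)

X_in ≈ -46.2 Ω (capacitive)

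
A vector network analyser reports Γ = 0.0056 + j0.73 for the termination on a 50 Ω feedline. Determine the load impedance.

Z_L = Z_0·(1 + Γ)/(1 − Γ) = 50·(1.01 + j0.73)/(0.994 − j0.73)

Z_L ≈ 15.3 + j48 Ω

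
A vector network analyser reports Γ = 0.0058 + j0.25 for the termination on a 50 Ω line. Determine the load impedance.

Z_L = Z_0·(1 + Γ)/(1 − Γ) = 50·(1.01 + j0.25)/(0.994 − j0.25)

Z_L ≈ 44.6 + j23.8 Ω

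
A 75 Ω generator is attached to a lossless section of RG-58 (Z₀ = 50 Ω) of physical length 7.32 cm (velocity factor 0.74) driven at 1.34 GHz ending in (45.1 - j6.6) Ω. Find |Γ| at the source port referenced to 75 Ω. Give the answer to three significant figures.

|Γ| ≈ 0.205

λ = v/f = 0.74·c / 1.34 GHz = 0.166 m
βl = 2π·l/λ = 2π × 0.442 = 159°
tan(βl) = -0.383
Z_in = Z_0·(Z_L + jZ_0·tanβl)/(Z_0 + jZ_L·tanβl) = 50.7 − j8.69 Ω
Γ_s = (Z_in − Z_s)/(Z_in + Z_s) = (-24.3 − j8.69)/(126 − j8.69), |Γ_s| = 0.205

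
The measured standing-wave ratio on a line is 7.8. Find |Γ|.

|Γ| = (S − 1)/(S + 1) = (7.8 − 1)/(7.8 + 1) = 6.8/8.8

|Γ| ≈ 0.773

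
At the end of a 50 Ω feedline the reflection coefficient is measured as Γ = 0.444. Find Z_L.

Z_L = Z_0·(1 + Γ)/(1 − Γ) = 50·(1.44)/(0.556)

Z_L ≈ 130 Ω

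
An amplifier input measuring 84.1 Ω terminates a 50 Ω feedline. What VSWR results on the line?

For a purely resistive load, VSWR = R_L/Z_0 or Z_0/R_L (whichever > 1) = 84.1/50

VSWR ≈ 1.68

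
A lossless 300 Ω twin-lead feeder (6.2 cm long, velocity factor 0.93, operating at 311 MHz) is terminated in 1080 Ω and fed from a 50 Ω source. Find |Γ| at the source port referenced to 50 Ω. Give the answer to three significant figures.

λ = v/f = 0.93·c / 311 MHz = 0.897 m
βl = 2π·l/λ = 2π × 0.0691 = 24.9°
tan(βl) = 0.464
Z_in = Z_0·(Z_L + jZ_0·tanβl)/(Z_0 + jZ_L·tanβl) = 346 − j439 Ω
Γ_s = (Z_in − Z_s)/(Z_in + Z_s) = (296 − j439)/(396 − j439), |Γ_s| = 0.896

|Γ| ≈ 0.896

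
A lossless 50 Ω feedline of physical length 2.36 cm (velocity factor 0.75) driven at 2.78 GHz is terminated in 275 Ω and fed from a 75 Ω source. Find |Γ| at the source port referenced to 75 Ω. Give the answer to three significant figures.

λ = v/f = 0.75·c / 2.78 GHz = 0.0809 m
βl = 2π·l/λ = 2π × 0.292 = 105°
tan(βl) = -3.74
Z_in = Z_0·(Z_L + jZ_0·tanβl)/(Z_0 + jZ_L·tanβl) = 9.72 + j12.9 Ω
Γ_s = (Z_in − Z_s)/(Z_in + Z_s) = (-65.3 + j12.9)/(84.7 + j12.9), |Γ_s| = 0.777

|Γ| ≈ 0.777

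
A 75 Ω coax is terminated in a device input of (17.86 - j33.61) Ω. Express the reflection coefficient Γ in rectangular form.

Γ ≈ -0.428 − j0.517

Γ = (Z_L − Z_0)/(Z_L + Z_0) = (-57.14 − j33.61)/(92.86 − j33.61)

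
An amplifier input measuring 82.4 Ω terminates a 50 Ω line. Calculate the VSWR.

VSWR ≈ 1.65

Γ = (82.4 − 50)/(82.4 + 50) = 0.245
VSWR = (1 + 0.245)/(1 − 0.245)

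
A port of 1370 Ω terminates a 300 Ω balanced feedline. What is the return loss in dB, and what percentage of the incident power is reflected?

Γ = (1370 − 300)/(1370 + 300) = 0.641
RL = −20·log₁₀(0.641) = 3.87 dB
P_refl/P_inc = |Γ|² = 0.411

RL ≈ 3.87 dB; 41.1% of incident power reflected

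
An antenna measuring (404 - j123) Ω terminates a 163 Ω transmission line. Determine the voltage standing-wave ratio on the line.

VSWR ≈ 2.75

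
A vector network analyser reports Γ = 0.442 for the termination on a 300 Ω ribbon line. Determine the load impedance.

Z_L ≈ 775 Ω

Z_L = Z_0·(1 + Γ)/(1 − Γ) = 300·(1.44)/(0.558)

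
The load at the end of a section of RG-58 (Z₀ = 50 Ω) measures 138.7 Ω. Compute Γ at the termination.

Γ = (Z_L − Z_0)/(Z_L + Z_0) = (138.7 − 50)/(138.7 + 50) = 88.7/188.7

Γ = 0.47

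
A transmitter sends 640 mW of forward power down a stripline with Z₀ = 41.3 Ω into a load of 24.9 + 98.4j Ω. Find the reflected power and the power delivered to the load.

|Γ| = |(-16.4 + j98.4)/(66.2 + j98.4)| = 0.841
|Γ|² = 0.708
P_refl = |Γ|²·P_inc = 453 mW, P_del = (1 − |Γ|²)·P_inc = 187 mW

P_reflected ≈ 453 mW; P_delivered ≈ 187 mW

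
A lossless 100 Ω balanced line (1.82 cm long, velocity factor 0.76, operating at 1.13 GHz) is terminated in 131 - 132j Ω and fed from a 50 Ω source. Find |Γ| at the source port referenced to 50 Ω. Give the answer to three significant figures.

λ = v/f = 0.76·c / 1.13 GHz = 0.202 m
βl = 2π·l/λ = 2π × 0.0902 = 32.5°
tan(βl) = 0.636
Z_in = Z_0·(Z_L + jZ_0·tanβl)/(Z_0 + jZ_L·tanβl) = 45.1 − j57.6 Ω
Γ_s = (Z_in − Z_s)/(Z_in + Z_s) = (-4.9 − j57.6)/(95.1 − j57.6), |Γ_s| = 0.52

|Γ| ≈ 0.52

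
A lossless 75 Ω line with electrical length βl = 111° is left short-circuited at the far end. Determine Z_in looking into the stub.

Z_in ≈ −j195 Ω

tan(βl) = -2.61
For a short-circuited stub, Z_in = jZ_0·tan(βl)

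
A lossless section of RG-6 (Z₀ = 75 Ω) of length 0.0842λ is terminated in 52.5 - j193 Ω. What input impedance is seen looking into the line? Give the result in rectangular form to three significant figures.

βl = 2π × 0.0842 = 30.3°
tan(βl) = tan(30.3°) = 0.585
Z_in = Z_0·(Z_L + jZ_0·tanβl)/(Z_0 + jZ_L·tanβl)
     = 75·(52.5 − j149)/(188 + j30.7)

Z_in ≈ 10.9 − j61.3 Ω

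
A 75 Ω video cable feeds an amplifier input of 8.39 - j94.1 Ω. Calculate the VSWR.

Γ = (Z_L − Z_0)/(Z_L + Z_0) = (-66.61 − j94.1)/(83.39 − j94.1)
|Γ| = 115/126 = 0.917
VSWR = (1 + |Γ|)/(1 − |Γ|) = 1.92/0.0831

VSWR ≈ 23.1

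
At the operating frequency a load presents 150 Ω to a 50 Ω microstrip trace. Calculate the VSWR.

VSWR ≈ 3

Γ = (150 − 50)/(150 + 50) = 0.5
VSWR = (1 + 0.5)/(1 − 0.5)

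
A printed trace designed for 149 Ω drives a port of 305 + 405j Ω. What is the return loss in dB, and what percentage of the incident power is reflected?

Γ = (156 + j405)/(454 + j405), |Γ| = 0.713
RL = −20·log₁₀(0.713) = 2.93 dB
P_refl/P_inc = |Γ|² = 0.509

RL ≈ 2.93 dB; 50.9% of incident power reflected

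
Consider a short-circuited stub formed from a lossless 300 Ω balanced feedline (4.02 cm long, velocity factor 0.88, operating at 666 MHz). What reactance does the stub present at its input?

X_in ≈ 222 Ω (inductive)

λ = v/f = 0.88·c / 666 MHz = 0.396 m
βl = 2π·l/λ = 2π × 0.101 = 36.5°
tan(βl) = 0.74
For a short-circuited stub, Z_in = jZ_0·tan(βl)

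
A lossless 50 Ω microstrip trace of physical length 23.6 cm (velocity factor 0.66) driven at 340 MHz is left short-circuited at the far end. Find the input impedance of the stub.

Z_in ≈ −j33.9 Ω

λ = v/f = 0.66·c / 340 MHz = 0.582 m
βl = 2π·l/λ = 2π × 0.405 = 146°
tan(βl) = -0.677
For a short-circuited stub, Z_in = jZ_0·tan(βl)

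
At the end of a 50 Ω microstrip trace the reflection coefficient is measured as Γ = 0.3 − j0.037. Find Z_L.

Z_L = Z_0·(1 + Γ)/(1 − Γ) = 50·(1.3 − j0.037)/(0.7 + j0.037)

Z_L ≈ 92.5 − j7.53 Ω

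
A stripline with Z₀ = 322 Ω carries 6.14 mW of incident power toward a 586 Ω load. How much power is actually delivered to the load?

P_delivered ≈ 5.62 mW

Γ = (586 − 322)/(586 + 322) = 0.291
|Γ|² = 0.0845
P_refl = |Γ|²·P_inc = 0.519 mW, P_del = (1 − |Γ|²)·P_inc = 5.62 mW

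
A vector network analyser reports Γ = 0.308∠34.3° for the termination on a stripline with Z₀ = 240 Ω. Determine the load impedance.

Z_L = Z_0·(1 + Γ)/(1 − Γ) = 240·(1.25 + j0.174)/(0.746 − j0.174)

Z_L ≈ 371 + j142 Ω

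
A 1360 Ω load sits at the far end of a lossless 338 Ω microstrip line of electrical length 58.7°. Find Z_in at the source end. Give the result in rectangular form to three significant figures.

Z_in ≈ 112 − j189 Ω

tan(βl) = tan(58.7°) = 1.64
Z_in = Z_0·(Z_L + jZ_0·tanβl)/(Z_0 + jZ_L·tanβl)
     = 338·(1360 + j556)/(338 + j2240)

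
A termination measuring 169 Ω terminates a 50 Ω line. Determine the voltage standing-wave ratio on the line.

VSWR ≈ 3.38

Γ = (169 − 50)/(169 + 50) = 0.543
VSWR = (1 + 0.543)/(1 − 0.543)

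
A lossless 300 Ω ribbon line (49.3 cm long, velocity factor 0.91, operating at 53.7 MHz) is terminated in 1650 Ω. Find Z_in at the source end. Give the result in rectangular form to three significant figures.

Z_in ≈ 156 − j389 Ω

λ = v/f = 0.91·c / 53.7 MHz = 5.08 m
βl = 2π·l/λ = 2π × 0.097 = 34.9°
tan(βl) = tan(34.9°) = 0.698
Z_in = Z_0·(Z_L + jZ_0·tanβl)/(Z_0 + jZ_L·tanβl)
     = 300·(1650 + j209)/(300 + j1150)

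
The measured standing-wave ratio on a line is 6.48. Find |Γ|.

|Γ| ≈ 0.733

|Γ| = (S − 1)/(S + 1) = (6.48 − 1)/(6.48 + 1) = 5.48/7.48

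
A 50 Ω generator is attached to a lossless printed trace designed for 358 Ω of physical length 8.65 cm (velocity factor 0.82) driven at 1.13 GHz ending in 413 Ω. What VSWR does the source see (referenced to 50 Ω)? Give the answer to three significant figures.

VSWR ≈ 7.52

λ = v/f = 0.82·c / 1.13 GHz = 0.218 m
βl = 2π·l/λ = 2π × 0.397 = 143°
tan(βl) = -0.752
Z_in = Z_0·(Z_L + jZ_0·tanβl)/(Z_0 + jZ_L·tanβl) = 369 + j50.8 Ω
Γ_s = (Z_in − Z_s)/(Z_in + Z_s) = (319 + j50.8)/(419 + j50.8), |Γ_s| = 0.765
VSWR = (1 + |Γ_s|)/(1 − |Γ_s|)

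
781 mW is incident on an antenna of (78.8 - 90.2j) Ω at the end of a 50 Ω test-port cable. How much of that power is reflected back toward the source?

|Γ| = |(28.8 − j90.2)/(128.8 − j90.2)| = 0.602
|Γ|² = 0.363
P_refl = |Γ|²·P_inc = 283 mW, P_del = (1 − |Γ|²)·P_inc = 498 mW

P_reflected ≈ 283 mW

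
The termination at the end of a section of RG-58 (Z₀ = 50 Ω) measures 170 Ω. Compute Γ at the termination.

Γ = 0.545

Γ = (Z_L − Z_0)/(Z_L + Z_0) = (170 − 50)/(170 + 50) = 120/220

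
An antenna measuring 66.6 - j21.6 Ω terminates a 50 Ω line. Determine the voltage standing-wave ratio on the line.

Γ = (Z_L − Z_0)/(Z_L + Z_0) = (16.6 − j21.6)/(116.6 − j21.6)
|Γ| = 27.2/119 = 0.23
VSWR = (1 + |Γ|)/(1 − |Γ|) = 1.23/0.77

VSWR ≈ 1.6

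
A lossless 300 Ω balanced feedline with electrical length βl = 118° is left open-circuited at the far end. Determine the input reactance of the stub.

X_in ≈ 160 Ω (inductive)

tan(βl) = -1.88
For an open-circuited stub, Z_in = −jZ_0·cot(βl) = −jZ_0/tan(βl)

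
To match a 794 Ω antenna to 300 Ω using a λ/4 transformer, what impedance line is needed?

Z_qwt ≈ 488 Ω

Z_qwt = √(Z_0·R_L) = √(300 × 794) = √238200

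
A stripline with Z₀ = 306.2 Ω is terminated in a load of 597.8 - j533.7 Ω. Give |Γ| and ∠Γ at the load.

Γ = (Z_L − Z_0)/(Z_L + Z_0) = (291.6 − j533.7)/(904 − j533.7)
|Γ| = 608/1050 = 0.579

Γ ≈ 0.579 ∠ -30.8°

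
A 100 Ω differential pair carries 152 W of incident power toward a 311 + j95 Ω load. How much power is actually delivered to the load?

|Γ| = |(211 + j95)/(411 + j95)| = 0.549
|Γ|² = 0.301
P_refl = |Γ|²·P_inc = 45.7 W, P_del = (1 − |Γ|²)·P_inc = 106 W

P_delivered ≈ 106 W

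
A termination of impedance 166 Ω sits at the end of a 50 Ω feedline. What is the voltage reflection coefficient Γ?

Γ = (Z_L − Z_0)/(Z_L + Z_0) = (166 − 50)/(166 + 50) = 116/216

Γ = 0.537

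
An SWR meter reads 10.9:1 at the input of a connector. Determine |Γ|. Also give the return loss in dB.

|Γ| = (S − 1)/(S + 1) = (10.9 − 1)/(10.9 + 1) = 9.9/11.9
RL = −20·log₁₀|Γ| = −20·log₁₀(0.832)

|Γ| ≈ 0.832; return loss ≈ 1.6 dB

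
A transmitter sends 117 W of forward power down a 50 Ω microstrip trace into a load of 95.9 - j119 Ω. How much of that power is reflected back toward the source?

|Γ| = |(45.9 − j119)/(145.9 − j119)| = 0.677
|Γ|² = 0.459
P_refl = |Γ|²·P_inc = 53.7 W, P_del = (1 − |Γ|²)·P_inc = 63.3 W

P_reflected ≈ 53.7 W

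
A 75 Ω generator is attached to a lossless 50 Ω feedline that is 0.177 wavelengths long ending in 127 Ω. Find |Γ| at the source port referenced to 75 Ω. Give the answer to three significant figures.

|Γ| ≈ 0.549

βl = 2π × 0.177 = 63.7°
tan(βl) = 2.03
Z_in = Z_0·(Z_L + jZ_0·tanβl)/(Z_0 + jZ_L·tanβl) = 23.6 − j20.1 Ω
Γ_s = (Z_in − Z_s)/(Z_in + Z_s) = (-51.4 − j20.1)/(98.6 − j20.1), |Γ_s| = 0.549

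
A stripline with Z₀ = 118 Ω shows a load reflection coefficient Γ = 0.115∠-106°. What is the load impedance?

Z_L ≈ 108 − j24.2 Ω

Z_L = Z_0·(1 + Γ)/(1 − Γ) = 118·(0.968 − j0.111)/(1.03 + j0.111)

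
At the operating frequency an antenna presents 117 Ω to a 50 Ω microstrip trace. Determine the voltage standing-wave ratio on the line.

Γ = (117 − 50)/(117 + 50) = 0.401
VSWR = (1 + 0.401)/(1 − 0.401)

VSWR ≈ 2.34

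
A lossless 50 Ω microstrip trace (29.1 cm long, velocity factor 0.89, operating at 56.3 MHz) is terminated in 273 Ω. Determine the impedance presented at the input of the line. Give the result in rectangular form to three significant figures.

Z_in ≈ 53.8 − j98.9 Ω

λ = v/f = 0.89·c / 56.3 MHz = 4.74 m
βl = 2π·l/λ = 2π × 0.0614 = 22.1°
tan(βl) = tan(22.1°) = 0.406
Z_in = Z_0·(Z_L + jZ_0·tanβl)/(Z_0 + jZ_L·tanβl)
     = 50·(273 + j20.3)/(50 + j111)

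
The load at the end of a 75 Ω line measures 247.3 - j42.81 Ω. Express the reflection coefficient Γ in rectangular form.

Γ = (Z_L − Z_0)/(Z_L + Z_0) = (172.3 − j42.81)/(322.3 − j42.81)

Γ ≈ 0.543 − j0.0607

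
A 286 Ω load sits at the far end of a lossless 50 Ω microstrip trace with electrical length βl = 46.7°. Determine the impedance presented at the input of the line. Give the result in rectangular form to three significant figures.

tan(βl) = tan(46.7°) = 1.06
Z_in = Z_0·(Z_L + jZ_0·tanβl)/(Z_0 + jZ_L·tanβl)
     = 50·(286 + j53.1)/(50 + j303)

Z_in ≈ 16.1 − j44.5 Ω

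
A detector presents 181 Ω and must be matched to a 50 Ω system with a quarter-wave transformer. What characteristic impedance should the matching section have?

Z_qwt ≈ 95.1 Ω

Z_qwt = √(Z_0·R_L) = √(50 × 181) = √9050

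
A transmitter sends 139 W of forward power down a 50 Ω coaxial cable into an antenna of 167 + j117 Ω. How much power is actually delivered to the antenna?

P_delivered ≈ 76.4 W

|Γ| = |(117 + j117)/(217 + j117)| = 0.671
|Γ|² = 0.45
P_refl = |Γ|²·P_inc = 62.6 W, P_del = (1 − |Γ|²)·P_inc = 76.4 W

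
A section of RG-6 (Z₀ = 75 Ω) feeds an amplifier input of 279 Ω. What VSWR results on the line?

VSWR ≈ 3.72

For a purely resistive load, VSWR = R_L/Z_0 or Z_0/R_L (whichever > 1) = 279/75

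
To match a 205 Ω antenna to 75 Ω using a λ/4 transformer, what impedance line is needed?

Z_qwt = √(Z_0·R_L) = √(75 × 205) = √15380

Z_qwt ≈ 124 Ω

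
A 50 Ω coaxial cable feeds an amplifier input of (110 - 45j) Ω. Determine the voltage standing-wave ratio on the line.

VSWR ≈ 2.64

Γ = (Z_L − Z_0)/(Z_L + Z_0) = (60 − j45)/(160 − j45)
|Γ| = 75/166 = 0.451
VSWR = (1 + |Γ|)/(1 − |Γ|) = 1.45/0.549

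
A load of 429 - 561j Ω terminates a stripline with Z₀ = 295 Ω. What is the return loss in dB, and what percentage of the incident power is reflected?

RL ≈ 4.02 dB; 39.7% of incident power reflected

Γ = (134 − j561)/(724 − j561), |Γ| = 0.63
RL = −20·log₁₀(0.63) = 4.02 dB
P_refl/P_inc = |Γ|² = 0.397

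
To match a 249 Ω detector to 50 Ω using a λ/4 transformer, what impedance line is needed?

Z_qwt = √(Z_0·R_L) = √(50 × 249) = √12450

Z_qwt ≈ 112 Ω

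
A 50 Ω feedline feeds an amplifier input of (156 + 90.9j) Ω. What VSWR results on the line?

VSWR ≈ 4.27

Γ = (Z_L − Z_0)/(Z_L + Z_0) = (106 + j90.9)/(206 + j90.9)
|Γ| = 140/225 = 0.62
VSWR = (1 + |Γ|)/(1 − |Γ|) = 1.62/0.38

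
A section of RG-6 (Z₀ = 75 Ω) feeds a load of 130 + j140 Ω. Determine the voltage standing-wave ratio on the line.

VSWR ≈ 4.08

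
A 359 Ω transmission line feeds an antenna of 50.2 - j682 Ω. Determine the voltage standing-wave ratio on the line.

VSWR ≈ 33.1

Γ = (Z_L − Z_0)/(Z_L + Z_0) = (-308.8 − j682)/(409.2 − j682)
|Γ| = 749/795 = 0.941
VSWR = (1 + |Γ|)/(1 − |Γ|) = 1.94/0.0587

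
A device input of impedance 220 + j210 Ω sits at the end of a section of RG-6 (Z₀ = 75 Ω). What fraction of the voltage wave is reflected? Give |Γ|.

Γ = (Z_L − Z_0)/(Z_L + Z_0) = (145 + j210)/(295 + j210)
|Γ| = 255/362

|Γ| ≈ 0.705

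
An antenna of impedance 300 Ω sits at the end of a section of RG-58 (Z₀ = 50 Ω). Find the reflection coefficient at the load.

Γ = (Z_L − Z_0)/(Z_L + Z_0) = (300 − 50)/(300 + 50) = 250/350

Γ = 0.714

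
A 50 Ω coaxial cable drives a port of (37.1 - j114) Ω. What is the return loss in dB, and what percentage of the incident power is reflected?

Γ = (-12.9 − j114)/(87.1 − j114), |Γ| = 0.8
RL = −20·log₁₀(0.8) = 1.94 dB
P_refl/P_inc = |Γ|² = 0.639

RL ≈ 1.94 dB; 63.9% of incident power reflected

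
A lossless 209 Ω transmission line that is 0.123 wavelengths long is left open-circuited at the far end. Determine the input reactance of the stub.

X_in ≈ -214 Ω (capacitive)

βl = 2π × 0.123 = 44.3°
tan(βl) = 0.975
For an open-circuited stub, Z_in = −jZ_0·cot(βl) = −jZ_0/tan(βl)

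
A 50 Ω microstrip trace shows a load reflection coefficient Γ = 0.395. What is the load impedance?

Z_L ≈ 115 Ω

Z_L = Z_0·(1 + Γ)/(1 − Γ) = 50·(1.4)/(0.605)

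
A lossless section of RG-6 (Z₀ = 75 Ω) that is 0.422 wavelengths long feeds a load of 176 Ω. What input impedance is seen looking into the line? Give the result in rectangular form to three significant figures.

Z_in ≈ 88.1 + j70.2 Ω

βl = 2π × 0.422 = 152°
tan(βl) = tan(152°) = -0.534
Z_in = Z_0·(Z_L + jZ_0·tanβl)/(Z_0 + jZ_L·tanβl)
     = 75·(176 − j40)/(75 − j93.9)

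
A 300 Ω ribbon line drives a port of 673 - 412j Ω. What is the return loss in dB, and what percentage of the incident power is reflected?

Γ = (373 − j412)/(973 − j412), |Γ| = 0.526
RL = −20·log₁₀(0.526) = 5.58 dB
P_refl/P_inc = |Γ|² = 0.277

RL ≈ 5.58 dB; 27.7% of incident power reflected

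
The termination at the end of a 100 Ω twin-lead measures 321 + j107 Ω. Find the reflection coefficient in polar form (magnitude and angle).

Γ ≈ 0.565 ∠ 11.6°

Γ = (Z_L − Z_0)/(Z_L + Z_0) = (221 + j107)/(421 + j107)
|Γ| = 246/434 = 0.565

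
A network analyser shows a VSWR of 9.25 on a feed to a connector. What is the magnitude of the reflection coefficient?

|Γ| = (S − 1)/(S + 1) = (9.25 − 1)/(9.25 + 1) = 8.25/10.2

|Γ| ≈ 0.805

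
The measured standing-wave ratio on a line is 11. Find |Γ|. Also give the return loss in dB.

|Γ| = (S − 1)/(S + 1) = (11 − 1)/(11 + 1) = 10/12
RL = −20·log₁₀|Γ| = −20·log₁₀(0.833)

|Γ| ≈ 0.833; return loss ≈ 1.58 dB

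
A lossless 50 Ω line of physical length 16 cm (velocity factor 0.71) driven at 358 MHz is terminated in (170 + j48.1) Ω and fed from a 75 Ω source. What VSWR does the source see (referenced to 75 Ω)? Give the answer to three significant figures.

λ = v/f = 0.71·c / 358 MHz = 0.595 m
βl = 2π·l/λ = 2π × 0.269 = 96.8°
tan(βl) = -8.37
Z_in = Z_0·(Z_L + jZ_0·tanβl)/(Z_0 + jZ_L·tanβl) = 13.5 + j1.66 Ω
Γ_s = (Z_in − Z_s)/(Z_in + Z_s) = (-61.5 + j1.66)/(88.5 + j1.66), |Γ_s| = 0.694
VSWR = (1 + |Γ_s|)/(1 − |Γ_s|)

VSWR ≈ 5.54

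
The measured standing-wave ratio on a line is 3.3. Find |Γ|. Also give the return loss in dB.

|Γ| ≈ 0.535; return loss ≈ 5.43 dB

|Γ| = (S − 1)/(S + 1) = (3.3 − 1)/(3.3 + 1) = 2.3/4.3
RL = −20·log₁₀|Γ| = −20·log₁₀(0.535)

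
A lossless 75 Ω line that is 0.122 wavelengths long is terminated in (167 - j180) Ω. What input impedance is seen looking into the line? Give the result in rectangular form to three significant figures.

Z_in ≈ 20.7 − j45.9 Ω

βl = 2π × 0.122 = 43.9°
tan(βl) = tan(43.9°) = 0.963
Z_in = Z_0·(Z_L + jZ_0·tanβl)/(Z_0 + jZ_L·tanβl)
     = 75·(167 − j108)/(248 + j161)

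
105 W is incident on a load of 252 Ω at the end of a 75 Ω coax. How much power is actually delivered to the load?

Γ = (252 − 75)/(252 + 75) = 0.541
|Γ|² = 0.293
P_refl = |Γ|²·P_inc = 30.8 W, P_del = (1 − |Γ|²)·P_inc = 74.2 W

P_delivered ≈ 74.2 W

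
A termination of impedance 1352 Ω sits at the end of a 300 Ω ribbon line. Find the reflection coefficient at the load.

Γ = 0.637

Γ = (Z_L − Z_0)/(Z_L + Z_0) = (1352 − 300)/(1352 + 300) = 1052/1652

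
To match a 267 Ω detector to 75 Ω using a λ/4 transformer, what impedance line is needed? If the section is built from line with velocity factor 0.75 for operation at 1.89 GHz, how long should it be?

Z_qwt = √(Z_0·R_L) = √(75 × 267) = √20020
λ = 0.75·c/f = 0.119 m, so l = λ/4 = 0.0298 m

Z_qwt ≈ 142 Ω; length ≈ 2.98 cm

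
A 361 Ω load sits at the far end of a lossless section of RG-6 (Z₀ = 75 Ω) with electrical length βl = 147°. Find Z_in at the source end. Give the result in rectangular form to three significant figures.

Z_in ≈ 47.7 + j100 Ω

tan(βl) = tan(147°) = -0.649
Z_in = Z_0·(Z_L + jZ_0·tanβl)/(Z_0 + jZ_L·tanβl)
     = 75·(361 − j48.7)/(75 − j234)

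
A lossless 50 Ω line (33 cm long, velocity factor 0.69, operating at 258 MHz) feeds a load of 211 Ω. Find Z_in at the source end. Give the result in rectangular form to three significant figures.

Z_in ≈ 37 + j66.2 Ω

λ = v/f = 0.69·c / 258 MHz = 0.802 m
βl = 2π·l/λ = 2π × 0.411 = 148°
tan(βl) = tan(148°) = -0.623
Z_in = Z_0·(Z_L + jZ_0·tanβl)/(Z_0 + jZ_L·tanβl)
     = 50·(211 − j31.2)/(50 − j131)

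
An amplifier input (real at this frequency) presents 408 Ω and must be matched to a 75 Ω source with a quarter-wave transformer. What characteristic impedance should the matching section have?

Z_qwt ≈ 175 Ω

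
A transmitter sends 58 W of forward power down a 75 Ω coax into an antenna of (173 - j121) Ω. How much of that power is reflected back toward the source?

|Γ| = |(98 − j121)/(248 − j121)| = 0.564
|Γ|² = 0.318
P_refl = |Γ|²·P_inc = 18.5 W, P_del = (1 − |Γ|²)·P_inc = 39.5 W

P_reflected ≈ 18.5 W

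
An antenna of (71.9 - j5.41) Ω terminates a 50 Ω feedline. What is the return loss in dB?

RL ≈ 14.7 dB

Γ = (21.9 − j5.41)/(121.9 − j5.41), |Γ| = 0.185
RL = −20·log₁₀|Γ| = −20·log₁₀(0.185)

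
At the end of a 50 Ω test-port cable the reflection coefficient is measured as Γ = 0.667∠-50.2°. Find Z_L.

Z_L ≈ 47 − j86.7 Ω

Z_L = Z_0·(1 + Γ)/(1 − Γ) = 50·(1.43 − j0.512)/(0.573 + j0.512)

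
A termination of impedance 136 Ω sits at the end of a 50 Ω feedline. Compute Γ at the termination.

Γ = (Z_L − Z_0)/(Z_L + Z_0) = (136 − 50)/(136 + 50) = 86/186

Γ = 0.462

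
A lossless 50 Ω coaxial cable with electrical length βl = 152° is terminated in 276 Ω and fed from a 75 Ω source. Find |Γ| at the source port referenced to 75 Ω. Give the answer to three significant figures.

tan(βl) = -0.532
Z_in = Z_0·(Z_L + jZ_0·tanβl)/(Z_0 + jZ_L·tanβl) = 36.8 + j81.5 Ω
Γ_s = (Z_in − Z_s)/(Z_in + Z_s) = (-38.2 + j81.5)/(112 + j81.5), |Γ_s| = 0.65

|Γ| ≈ 0.65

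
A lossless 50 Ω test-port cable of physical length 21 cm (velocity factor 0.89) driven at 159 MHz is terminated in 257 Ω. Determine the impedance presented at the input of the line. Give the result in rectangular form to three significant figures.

λ = v/f = 0.89·c / 159 MHz = 1.68 m
βl = 2π·l/λ = 2π × 0.125 = 45°
tan(βl) = tan(45°) = 1
Z_in = Z_0·(Z_L + jZ_0·tanβl)/(Z_0 + jZ_L·tanβl)
     = 50·(257 + j50)/(50 + j257)

Z_in ≈ 18.7 − j46.3 Ω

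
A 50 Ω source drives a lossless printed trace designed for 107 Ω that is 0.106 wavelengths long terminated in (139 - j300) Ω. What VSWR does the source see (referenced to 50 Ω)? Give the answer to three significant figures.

VSWR ≈ 8.26

βl = 2π × 0.106 = 38.2°
tan(βl) = 0.786
Z_in = Z_0·(Z_L + jZ_0·tanβl)/(Z_0 + jZ_L·tanβl) = 19.9 − j73.7 Ω
Γ_s = (Z_in − Z_s)/(Z_in + Z_s) = (-30.1 − j73.7)/(69.9 − j73.7), |Γ_s| = 0.784
VSWR = (1 + |Γ_s|)/(1 − |Γ_s|)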